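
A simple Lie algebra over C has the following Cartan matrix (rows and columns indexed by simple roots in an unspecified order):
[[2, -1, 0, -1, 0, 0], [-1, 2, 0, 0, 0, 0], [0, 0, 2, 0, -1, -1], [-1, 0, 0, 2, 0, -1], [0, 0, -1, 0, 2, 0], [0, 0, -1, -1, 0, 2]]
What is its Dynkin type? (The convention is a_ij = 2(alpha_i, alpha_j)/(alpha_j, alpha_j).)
A_6

The matrix has rank 6 with 2's on the diagonal. Reading the off-diagonal entries as Dynkin edges (a single edge where a_ij = a_ji = -1; a double or triple edge where a_ij * a_ji = 2 or 3), the diagram is a chain of 6 nodes with single edges (A_6). One simple-root ordering that puts it in standard form is (alpha_2, alpha_1, alpha_4, alpha_6, alpha_3, alpha_5). So the algebra is type A_6, i.e. sl(7).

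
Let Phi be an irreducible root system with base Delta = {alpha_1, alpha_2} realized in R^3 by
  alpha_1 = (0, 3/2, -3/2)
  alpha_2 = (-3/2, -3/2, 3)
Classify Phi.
Compute the Cartan integers a_ij = 2(alpha_i, alpha_j)/(alpha_j, alpha_j); the resulting 2x2 Cartan matrix is
[[2, -1], [-3, 2]].
The roots have two lengths (squared-length ratio 3:1); the short ones are alpha_{1}. The associated Dynkin diagram is two nodes joined by a triple edge (G_2), so the type is G_2.

type G_2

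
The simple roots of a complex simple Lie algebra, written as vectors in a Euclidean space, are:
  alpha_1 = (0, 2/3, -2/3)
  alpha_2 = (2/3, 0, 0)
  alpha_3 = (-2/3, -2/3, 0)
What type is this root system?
Compute the Cartan integers a_ij = 2(alpha_i, alpha_j)/(alpha_j, alpha_j); the resulting 3x3 Cartan matrix is
[[2, 0, -1], [0, 2, -1], [-1, -2, 2]].
The roots have two lengths (squared-length ratio 2:1); the short ones are alpha_{2}. The associated Dynkin diagram is a chain of 3 nodes with a double edge at one end; the terminal node there is the unique short simple root (B_3), so the type is B_3 (the algebra so(7)).

B_3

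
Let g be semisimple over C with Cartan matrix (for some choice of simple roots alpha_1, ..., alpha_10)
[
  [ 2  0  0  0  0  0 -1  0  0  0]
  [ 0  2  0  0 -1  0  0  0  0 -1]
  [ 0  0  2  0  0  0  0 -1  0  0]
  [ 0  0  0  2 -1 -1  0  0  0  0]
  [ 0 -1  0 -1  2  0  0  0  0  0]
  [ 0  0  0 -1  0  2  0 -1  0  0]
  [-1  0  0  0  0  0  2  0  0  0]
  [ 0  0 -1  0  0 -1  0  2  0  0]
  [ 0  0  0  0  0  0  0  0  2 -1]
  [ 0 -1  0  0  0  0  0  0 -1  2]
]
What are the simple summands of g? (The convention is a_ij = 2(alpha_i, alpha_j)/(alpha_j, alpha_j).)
The diagram associated to this matrix has two connected components: the simple roots {alpha_1, alpha_7} form a chain of 2 nodes with single edges (A_2), and {alpha_2, alpha_3, alpha_4, alpha_5, alpha_6, alpha_8, alpha_9, alpha_10} form a chain of 8 nodes with single edges (A_8). A semisimple Lie algebra decomposes uniquely as the direct sum of simple ideals, one per connected component of its Dynkin diagram, so g ≅ A_2 ⊕ A_8 (dimension 8 + 80 = 88).

A_2 + A_8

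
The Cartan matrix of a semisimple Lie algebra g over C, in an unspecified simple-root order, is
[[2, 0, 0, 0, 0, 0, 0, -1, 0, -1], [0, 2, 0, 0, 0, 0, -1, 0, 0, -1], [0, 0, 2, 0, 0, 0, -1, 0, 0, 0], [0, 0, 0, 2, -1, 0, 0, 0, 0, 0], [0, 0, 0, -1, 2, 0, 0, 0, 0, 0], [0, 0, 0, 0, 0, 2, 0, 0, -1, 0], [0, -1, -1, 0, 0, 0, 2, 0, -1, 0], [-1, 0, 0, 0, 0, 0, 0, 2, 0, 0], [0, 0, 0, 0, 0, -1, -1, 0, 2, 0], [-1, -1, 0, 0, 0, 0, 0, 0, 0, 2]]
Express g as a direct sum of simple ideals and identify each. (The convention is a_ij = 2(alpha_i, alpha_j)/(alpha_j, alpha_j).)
The diagram associated to this matrix has two connected components: the simple roots {alpha_4, alpha_5} form a chain of 2 nodes with single edges (A_2), and {alpha_1, alpha_2, alpha_3, alpha_6, alpha_7, alpha_8, alpha_9, alpha_10} form a chain of 7 nodes with one extra node attached to the third node from one end (E_8). A semisimple Lie algebra decomposes uniquely as the direct sum of simple ideals, one per connected component of its Dynkin diagram, so g ≅ A_2 ⊕ E_8 (dimension 8 + 248 = 256).

type A_2 ⊕ type E_8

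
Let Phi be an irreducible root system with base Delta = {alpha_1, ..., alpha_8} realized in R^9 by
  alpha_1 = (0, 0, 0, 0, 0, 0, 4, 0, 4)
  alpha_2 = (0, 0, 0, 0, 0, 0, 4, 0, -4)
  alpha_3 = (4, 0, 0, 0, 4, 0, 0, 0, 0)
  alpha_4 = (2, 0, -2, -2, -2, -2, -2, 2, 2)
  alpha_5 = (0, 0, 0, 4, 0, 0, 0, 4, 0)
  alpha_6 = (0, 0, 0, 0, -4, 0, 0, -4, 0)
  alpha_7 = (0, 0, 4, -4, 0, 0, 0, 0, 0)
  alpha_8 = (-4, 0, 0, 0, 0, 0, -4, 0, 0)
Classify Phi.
Compute the Cartan integers a_ij = 2(alpha_i, alpha_j)/(alpha_j, alpha_j); the resulting 8x8 Cartan matrix is
[[2, 0, 0, 0, 0, 0, 0, -1], [0, 2, 0, -1, 0, 0, 0, -1], [0, 0, 2, 0, 0, -1, 0, -1], [0, -1, 0, 2, 0, 0, 0, 0], [0, 0, 0, 0, 2, -1, -1, 0], [0, 0, -1, 0, -1, 2, 0, 0], [0, 0, 0, 0, -1, 0, 2, 0], [-1, -1, -1, 0, 0, 0, 0, 2]].
All simple roots have the same length, so the diagram is simply laced. The associated Dynkin diagram is a chain of 7 nodes with one extra node attached to the third node from one end (E_8), so the type is E_8.

E_8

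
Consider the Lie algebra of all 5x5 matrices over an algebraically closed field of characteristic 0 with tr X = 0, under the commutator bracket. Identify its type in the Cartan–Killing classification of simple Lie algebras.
A_4

This is sl(5), which has dimension 5^2 - 1 = 24 and rank 5 - 1 = 4 (a Cartan subalgebra is the diagonal traceless matrices). In the classification of classical Lie algebras, the special linear algebra sl(n+1) has type A_n; here n = 4, so the Dynkin diagram is a chain of 4 nodes with single edges (A_4). Hence the type is A_4.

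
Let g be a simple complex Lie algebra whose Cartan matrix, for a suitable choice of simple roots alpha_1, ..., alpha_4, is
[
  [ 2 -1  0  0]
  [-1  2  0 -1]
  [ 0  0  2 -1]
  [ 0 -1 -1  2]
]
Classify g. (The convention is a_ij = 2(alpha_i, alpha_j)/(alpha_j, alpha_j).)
A_4

The matrix has rank 4 with 2's on the diagonal. Reading the off-diagonal entries as Dynkin edges (a single edge where a_ij = a_ji = -1; a double or triple edge where a_ij * a_ji = 2 or 3), the diagram is a chain of 4 nodes with single edges (A_4). One simple-root ordering that puts it in standard form is (alpha_1, alpha_2, alpha_4, alpha_3). So the algebra is type A_4, i.e. sl(5).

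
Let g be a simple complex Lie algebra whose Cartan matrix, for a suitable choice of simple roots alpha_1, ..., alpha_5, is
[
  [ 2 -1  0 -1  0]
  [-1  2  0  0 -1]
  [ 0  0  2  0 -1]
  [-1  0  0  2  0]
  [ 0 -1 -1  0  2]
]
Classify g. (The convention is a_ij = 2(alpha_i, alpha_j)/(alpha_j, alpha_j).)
type A_5

The matrix has rank 5 with 2's on the diagonal. Reading the off-diagonal entries as Dynkin edges (a single edge where a_ij = a_ji = -1; a double or triple edge where a_ij * a_ji = 2 or 3), the diagram is a chain of 5 nodes with single edges (A_5). One simple-root ordering that puts it in standard form is (alpha_4, alpha_1, alpha_2, alpha_5, alpha_3). So the algebra is type A_5, i.e. sl(6).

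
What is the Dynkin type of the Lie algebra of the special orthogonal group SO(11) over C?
This is so(11) with 11 odd, which has dimension 11(11-1)/2 = 55 and rank (11-1)/2 = 5. In the classification of classical Lie algebras, the orthogonal algebra so(2n+1) in an odd number of variables has type B_n; here n = 5, so the Dynkin diagram is a chain of 5 nodes with a double edge at one end; the terminal node there is the unique short simple root (B_5). Hence the type is B_5.

B_5 (so(11))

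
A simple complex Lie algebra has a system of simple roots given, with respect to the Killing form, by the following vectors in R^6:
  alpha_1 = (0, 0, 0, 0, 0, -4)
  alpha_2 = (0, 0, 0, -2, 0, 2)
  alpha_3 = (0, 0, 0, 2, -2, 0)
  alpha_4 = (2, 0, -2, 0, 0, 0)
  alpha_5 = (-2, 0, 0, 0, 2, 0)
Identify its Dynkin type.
type C_5

Compute the Cartan integers a_ij = 2(alpha_i, alpha_j)/(alpha_j, alpha_j); the resulting 5x5 Cartan matrix is
[[2, -2, 0, 0, 0], [-1, 2, -1, 0, 0], [0, -1, 2, 0, -1], [0, 0, 0, 2, -1], [0, 0, -1, -1, 2]].
The roots have two lengths (squared-length ratio 2:1); the short ones are alpha_{2,3,4,5}. The associated Dynkin diagram is a chain of 5 nodes with a double edge at one end; the terminal node there is the unique long simple root (C_5), so the type is C_5 (the algebra sp(10)).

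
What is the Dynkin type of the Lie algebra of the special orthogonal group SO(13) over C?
type B_6

This is so(13) with 13 odd, which has dimension 13(13-1)/2 = 78 and rank (13-1)/2 = 6. In the classification of classical Lie algebras, the orthogonal algebra so(2n+1) in an odd number of variables has type B_n; here n = 6, so the Dynkin diagram is a chain of 6 nodes with a double edge at one end; the terminal node there is the unique short simple root (B_6). Hence the type is B_6.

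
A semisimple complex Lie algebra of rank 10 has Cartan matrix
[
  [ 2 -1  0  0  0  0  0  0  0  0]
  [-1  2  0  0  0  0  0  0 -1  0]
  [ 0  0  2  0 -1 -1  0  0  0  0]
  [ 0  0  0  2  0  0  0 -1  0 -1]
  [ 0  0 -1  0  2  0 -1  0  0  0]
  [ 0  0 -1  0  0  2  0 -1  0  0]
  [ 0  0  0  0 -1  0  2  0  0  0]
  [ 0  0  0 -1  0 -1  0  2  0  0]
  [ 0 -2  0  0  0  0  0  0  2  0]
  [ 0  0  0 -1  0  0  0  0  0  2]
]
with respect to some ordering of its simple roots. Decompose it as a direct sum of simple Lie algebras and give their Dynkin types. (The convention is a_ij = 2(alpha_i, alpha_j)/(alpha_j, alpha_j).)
A_7 + C_3

The diagram associated to this matrix has two connected components: the simple roots {alpha_3, alpha_4, alpha_5, alpha_6, alpha_7, alpha_8, alpha_10} form a chain of 7 nodes with single edges (A_7), and {alpha_1, alpha_2, alpha_9} form a chain of 3 nodes with a double edge at one end; the terminal node there is the unique long simple root (C_3). A semisimple Lie algebra decomposes uniquely as the direct sum of simple ideals, one per connected component of its Dynkin diagram, so g ≅ A_7 ⊕ C_3 (dimension 63 + 21 = 84).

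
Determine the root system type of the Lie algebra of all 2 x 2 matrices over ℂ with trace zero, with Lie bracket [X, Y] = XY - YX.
This is sl(2), which has dimension 2^2 - 1 = 3 and rank 2 - 1 = 1 (a Cartan subalgebra is the diagonal traceless matrices). In the classification of classical Lie algebras, the special linear algebra sl(n+1) has type A_n; here n = 1, so the Dynkin diagram is a chain of 1 nodes with single edges (A_1). Hence the type is A_1.

type A_1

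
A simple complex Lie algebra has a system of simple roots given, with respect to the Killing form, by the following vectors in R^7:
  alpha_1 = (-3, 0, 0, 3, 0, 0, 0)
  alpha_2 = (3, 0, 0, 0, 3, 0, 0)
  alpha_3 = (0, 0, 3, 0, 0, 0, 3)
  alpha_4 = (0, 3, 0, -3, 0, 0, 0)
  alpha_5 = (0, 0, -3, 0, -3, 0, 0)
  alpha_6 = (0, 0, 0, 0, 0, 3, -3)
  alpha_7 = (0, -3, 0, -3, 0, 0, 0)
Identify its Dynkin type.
Compute the Cartan integers a_ij = 2(alpha_i, alpha_j)/(alpha_j, alpha_j); the resulting 7x7 Cartan matrix is
[[2, -1, 0, -1, 0, 0, -1], [-1, 2, 0, 0, -1, 0, 0], [0, 0, 2, 0, -1, -1, 0], [-1, 0, 0, 2, 0, 0, 0], [0, -1, -1, 0, 2, 0, 0], [0, 0, -1, 0, 0, 2, 0], [-1, 0, 0, 0, 0, 0, 2]].
All simple roots have the same length, so the diagram is simply laced. The associated Dynkin diagram is a chain of 5 nodes with a fork of two nodes at one end (D_7), so the type is D_7 (the algebra so(14)).

D_7 (so(14))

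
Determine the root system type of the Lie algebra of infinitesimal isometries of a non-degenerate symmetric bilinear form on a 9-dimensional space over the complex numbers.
This is so(9) with 9 odd, which has dimension 9(9-1)/2 = 36 and rank (9-1)/2 = 4. In the classification of classical Lie algebras, the orthogonal algebra so(2n+1) in an odd number of variables has type B_n; here n = 4, so the Dynkin diagram is a chain of 4 nodes with a double edge at one end; the terminal node there is the unique short simple root (B_4). Hence the type is B_4.

type B_4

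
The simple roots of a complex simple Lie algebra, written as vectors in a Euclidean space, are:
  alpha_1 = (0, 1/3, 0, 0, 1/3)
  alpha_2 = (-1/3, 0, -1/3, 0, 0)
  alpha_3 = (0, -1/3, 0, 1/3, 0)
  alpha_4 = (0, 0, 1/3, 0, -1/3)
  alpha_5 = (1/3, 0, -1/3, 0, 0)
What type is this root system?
Compute the Cartan integers a_ij = 2(alpha_i, alpha_j)/(alpha_j, alpha_j); the resulting 5x5 Cartan matrix is
[[2, 0, -1, -1, 0], [0, 2, 0, -1, 0], [-1, 0, 2, 0, 0], [-1, -1, 0, 2, -1], [0, 0, 0, -1, 2]].
All simple roots have the same length, so the diagram is simply laced. The associated Dynkin diagram is a chain of 3 nodes with a fork of two nodes at one end (D_5), so the type is D_5 (the algebra so(10)).

D_5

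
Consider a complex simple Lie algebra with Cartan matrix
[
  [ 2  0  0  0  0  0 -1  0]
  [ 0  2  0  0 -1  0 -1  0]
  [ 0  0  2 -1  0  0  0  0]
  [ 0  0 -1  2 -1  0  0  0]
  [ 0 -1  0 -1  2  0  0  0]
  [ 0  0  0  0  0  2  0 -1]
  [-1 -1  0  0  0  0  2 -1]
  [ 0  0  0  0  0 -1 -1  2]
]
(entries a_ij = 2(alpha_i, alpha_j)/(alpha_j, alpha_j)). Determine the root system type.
The matrix has rank 8 with 2's on the diagonal. Reading the off-diagonal entries as Dynkin edges (a single edge where a_ij = a_ji = -1; a double or triple edge where a_ij * a_ji = 2 or 3), the diagram is a chain of 7 nodes with one extra node attached to the third node from one end (E_8). One simple-root ordering that puts it in standard form is (alpha_6, alpha_1, alpha_8, alpha_7, alpha_2, alpha_5, alpha_4, alpha_3). So the algebra is type E_8.

E8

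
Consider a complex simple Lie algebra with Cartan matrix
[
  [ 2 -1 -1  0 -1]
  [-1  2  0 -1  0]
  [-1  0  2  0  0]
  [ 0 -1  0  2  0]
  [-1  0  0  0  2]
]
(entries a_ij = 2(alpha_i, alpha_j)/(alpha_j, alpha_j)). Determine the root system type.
The matrix has rank 5 with 2's on the diagonal. Reading the off-diagonal entries as Dynkin edges (a single edge where a_ij = a_ji = -1; a double or triple edge where a_ij * a_ji = 2 or 3), the diagram is a chain of 3 nodes with a fork of two nodes at one end (D_5). One simple-root ordering that puts it in standard form is (alpha_4, alpha_2, alpha_1, alpha_5, alpha_3). So the algebra is type D_5, i.e. so(10).

D5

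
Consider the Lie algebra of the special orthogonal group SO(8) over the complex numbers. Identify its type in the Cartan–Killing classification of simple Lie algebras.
D_4

This is so(8) with 8 even, which has dimension 8(8-1)/2 = 28 and rank 8/2 = 4. In the classification of classical Lie algebras, the orthogonal algebra so(2n) in an even number of variables has type D_n; here n = 4, so the Dynkin diagram is a chain of 2 nodes with a fork of two nodes at one end (D_4). Hence the type is D_4.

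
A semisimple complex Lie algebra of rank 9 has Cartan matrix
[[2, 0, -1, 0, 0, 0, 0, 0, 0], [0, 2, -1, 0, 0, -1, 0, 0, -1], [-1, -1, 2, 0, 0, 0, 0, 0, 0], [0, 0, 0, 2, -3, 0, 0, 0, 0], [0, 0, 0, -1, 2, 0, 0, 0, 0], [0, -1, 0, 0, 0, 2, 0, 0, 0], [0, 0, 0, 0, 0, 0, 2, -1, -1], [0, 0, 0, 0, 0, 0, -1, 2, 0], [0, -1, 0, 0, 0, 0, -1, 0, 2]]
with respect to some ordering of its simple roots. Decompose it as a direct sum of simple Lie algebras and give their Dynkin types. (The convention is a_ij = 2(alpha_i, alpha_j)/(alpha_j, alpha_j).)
E7 ⊕ G2

The diagram associated to this matrix has two connected components: the simple roots {alpha_1, alpha_2, alpha_3, alpha_6, alpha_7, alpha_8, alpha_9} form a chain of 6 nodes with one extra node attached to the third node from one end (E_7), and {alpha_4, alpha_5} form two nodes joined by a triple edge (G_2). A semisimple Lie algebra decomposes uniquely as the direct sum of simple ideals, one per connected component of its Dynkin diagram, so g ≅ E_7 ⊕ G_2 (dimension 133 + 14 = 147).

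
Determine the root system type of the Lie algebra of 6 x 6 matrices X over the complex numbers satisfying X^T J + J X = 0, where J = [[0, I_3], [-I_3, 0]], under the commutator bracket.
type C_3

This is sp(6), which has dimension 6(6+1)/2 = 21 and rank 6/2 = 3. In the classification of classical Lie algebras, the symplectic algebra sp(2n) has type C_n; here n = 3, so the Dynkin diagram is a chain of 3 nodes with a double edge at one end; the terminal node there is the unique long simple root (C_3). Hence the type is C_3.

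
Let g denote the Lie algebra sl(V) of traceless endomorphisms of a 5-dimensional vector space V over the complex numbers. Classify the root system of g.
A_4

This is sl(5), which has dimension 5^2 - 1 = 24 and rank 5 - 1 = 4 (a Cartan subalgebra is the diagonal traceless matrices). In the classification of classical Lie algebras, the special linear algebra sl(n+1) has type A_n; here n = 4, so the Dynkin diagram is a chain of 4 nodes with single edges (A_4). Hence the type is A_4.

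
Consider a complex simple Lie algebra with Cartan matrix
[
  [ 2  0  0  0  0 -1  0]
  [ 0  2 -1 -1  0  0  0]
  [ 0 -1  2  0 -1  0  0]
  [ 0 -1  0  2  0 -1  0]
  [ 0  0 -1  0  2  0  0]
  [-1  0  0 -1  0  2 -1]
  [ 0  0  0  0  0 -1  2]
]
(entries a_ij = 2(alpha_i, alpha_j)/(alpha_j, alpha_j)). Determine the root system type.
type D_7

The matrix has rank 7 with 2's on the diagonal. Reading the off-diagonal entries as Dynkin edges (a single edge where a_ij = a_ji = -1; a double or triple edge where a_ij * a_ji = 2 or 3), the diagram is a chain of 5 nodes with a fork of two nodes at one end (D_7). One simple-root ordering that puts it in standard form is (alpha_5, alpha_3, alpha_2, alpha_4, alpha_6, alpha_1, alpha_7). So the algebra is type D_7, i.e. so(14).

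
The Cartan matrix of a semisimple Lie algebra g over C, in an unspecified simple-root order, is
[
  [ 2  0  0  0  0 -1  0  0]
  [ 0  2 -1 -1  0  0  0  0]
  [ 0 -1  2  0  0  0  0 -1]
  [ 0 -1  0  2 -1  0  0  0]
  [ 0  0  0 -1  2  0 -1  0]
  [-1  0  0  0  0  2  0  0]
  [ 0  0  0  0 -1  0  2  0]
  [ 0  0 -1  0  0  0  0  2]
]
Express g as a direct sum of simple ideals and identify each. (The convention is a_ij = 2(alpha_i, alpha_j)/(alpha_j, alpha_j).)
The diagram associated to this matrix has two connected components: the simple roots {alpha_1, alpha_6} form a chain of 2 nodes with single edges (A_2), and {alpha_2, alpha_3, alpha_4, alpha_5, alpha_7, alpha_8} form a chain of 6 nodes with single edges (A_6). A semisimple Lie algebra decomposes uniquely as the direct sum of simple ideals, one per connected component of its Dynkin diagram, so g ≅ A_2 ⊕ A_6 (dimension 8 + 48 = 56).

type A_2 ⊕ type A_6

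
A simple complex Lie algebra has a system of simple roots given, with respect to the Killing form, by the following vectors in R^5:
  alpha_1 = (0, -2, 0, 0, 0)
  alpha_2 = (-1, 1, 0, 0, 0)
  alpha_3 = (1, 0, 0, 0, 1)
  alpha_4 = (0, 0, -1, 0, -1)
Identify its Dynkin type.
Compute the Cartan integers a_ij = 2(alpha_i, alpha_j)/(alpha_j, alpha_j); the resulting 4x4 Cartan matrix is
[[2, -2, 0, 0], [-1, 2, -1, 0], [0, -1, 2, -1], [0, 0, -1, 2]].
The roots have two lengths (squared-length ratio 2:1); the short ones are alpha_{2,3,4}. The associated Dynkin diagram is a chain of 4 nodes with a double edge at one end; the terminal node there is the unique long simple root (C_4), so the type is C_4 (the algebra sp(8)).

C_4 (sp(8))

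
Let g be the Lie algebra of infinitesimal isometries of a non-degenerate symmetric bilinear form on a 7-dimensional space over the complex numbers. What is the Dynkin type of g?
type B_3

This is so(7) with 7 odd, which has dimension 7(7-1)/2 = 21 and rank (7-1)/2 = 3. In the classification of classical Lie algebras, the orthogonal algebra so(2n+1) in an odd number of variables has type B_n; here n = 3, so the Dynkin diagram is a chain of 3 nodes with a double edge at one end; the terminal node there is the unique short simple root (B_3). Hence the type is B_3.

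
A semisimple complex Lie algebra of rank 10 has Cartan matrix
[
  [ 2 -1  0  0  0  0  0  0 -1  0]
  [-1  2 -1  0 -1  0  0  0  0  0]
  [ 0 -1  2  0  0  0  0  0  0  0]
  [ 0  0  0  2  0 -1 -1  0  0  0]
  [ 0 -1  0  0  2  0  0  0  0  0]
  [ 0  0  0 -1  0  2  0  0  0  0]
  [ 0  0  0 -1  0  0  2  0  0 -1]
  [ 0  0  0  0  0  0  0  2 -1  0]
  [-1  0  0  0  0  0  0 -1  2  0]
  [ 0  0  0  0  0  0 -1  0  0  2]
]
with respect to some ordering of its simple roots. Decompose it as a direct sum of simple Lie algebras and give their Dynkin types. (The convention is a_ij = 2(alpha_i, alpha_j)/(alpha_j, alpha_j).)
The diagram associated to this matrix has two connected components: the simple roots {alpha_4, alpha_6, alpha_7, alpha_10} form a chain of 4 nodes with single edges (A_4), and {alpha_1, alpha_2, alpha_3, alpha_5, alpha_8, alpha_9} form a chain of 4 nodes with a fork of two nodes at one end (D_6). A semisimple Lie algebra decomposes uniquely as the direct sum of simple ideals, one per connected component of its Dynkin diagram, so g ≅ A_4 ⊕ D_6 (dimension 24 + 66 = 90).

A_4 ⊕ D_6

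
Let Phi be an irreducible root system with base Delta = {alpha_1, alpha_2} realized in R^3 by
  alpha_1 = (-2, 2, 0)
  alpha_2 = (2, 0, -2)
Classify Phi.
A2

Compute the Cartan integers a_ij = 2(alpha_i, alpha_j)/(alpha_j, alpha_j); the resulting 2x2 Cartan matrix is
[[2, -1], [-1, 2]].
All simple roots have the same length, so the diagram is simply laced. The associated Dynkin diagram is a chain of 2 nodes with single edges (A_2), so the type is A_2 (the algebra sl(3)).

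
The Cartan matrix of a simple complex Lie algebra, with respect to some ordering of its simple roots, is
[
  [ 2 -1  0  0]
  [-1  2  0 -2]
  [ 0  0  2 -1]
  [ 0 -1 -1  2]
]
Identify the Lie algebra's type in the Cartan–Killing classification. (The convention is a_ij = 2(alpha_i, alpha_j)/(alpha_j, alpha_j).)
F4

The matrix has rank 4 with 2's on the diagonal. Reading the off-diagonal entries as Dynkin edges (a single edge where a_ij = a_ji = -1; a double or triple edge where a_ij * a_ji = 2 or 3), the diagram is a chain of 4 nodes with a double edge between the middle two (F_4). One simple-root ordering that puts it in standard form is (alpha_1, alpha_2, alpha_4, alpha_3). So the algebra is type F_4.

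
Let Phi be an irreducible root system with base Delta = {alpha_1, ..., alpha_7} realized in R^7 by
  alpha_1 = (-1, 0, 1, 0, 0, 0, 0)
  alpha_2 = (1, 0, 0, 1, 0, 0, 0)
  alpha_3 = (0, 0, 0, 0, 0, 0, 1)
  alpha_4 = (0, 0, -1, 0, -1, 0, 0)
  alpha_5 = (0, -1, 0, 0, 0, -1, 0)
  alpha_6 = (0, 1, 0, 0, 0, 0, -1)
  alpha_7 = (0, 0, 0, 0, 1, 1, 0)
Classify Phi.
Compute the Cartan integers a_ij = 2(alpha_i, alpha_j)/(alpha_j, alpha_j); the resulting 7x7 Cartan matrix is
[[2, -1, 0, -1, 0, 0, 0], [-1, 2, 0, 0, 0, 0, 0], [0, 0, 2, 0, 0, -1, 0], [-1, 0, 0, 2, 0, 0, -1], [0, 0, 0, 0, 2, -1, -1], [0, 0, -2, 0, -1, 2, 0], [0, 0, 0, -1, -1, 0, 2]].
The roots have two lengths (squared-length ratio 2:1); the short ones are alpha_{3}. The associated Dynkin diagram is a chain of 7 nodes with a double edge at one end; the terminal node there is the unique short simple root (B_7), so the type is B_7 (the algebra so(15)).

type B_7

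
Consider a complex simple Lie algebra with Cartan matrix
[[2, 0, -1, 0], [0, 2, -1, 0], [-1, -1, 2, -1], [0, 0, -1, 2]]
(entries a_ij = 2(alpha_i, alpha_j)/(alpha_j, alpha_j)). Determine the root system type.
The matrix has rank 4 with 2's on the diagonal. Reading the off-diagonal entries as Dynkin edges (a single edge where a_ij = a_ji = -1; a double or triple edge where a_ij * a_ji = 2 or 3), the diagram is a chain of 2 nodes with a fork of two nodes at one end (D_4). One simple-root ordering that puts it in standard form is (alpha_4, alpha_3, alpha_2, alpha_1). So the algebra is type D_4, i.e. so(8).

D_4 (so(8))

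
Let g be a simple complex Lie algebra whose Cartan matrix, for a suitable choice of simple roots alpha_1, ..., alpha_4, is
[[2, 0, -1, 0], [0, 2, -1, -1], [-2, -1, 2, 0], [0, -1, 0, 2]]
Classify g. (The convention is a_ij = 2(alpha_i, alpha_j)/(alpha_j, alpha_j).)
The matrix has rank 4 with 2's on the diagonal. Reading the off-diagonal entries as Dynkin edges (a single edge where a_ij = a_ji = -1; a double or triple edge where a_ij * a_ji = 2 or 3), the diagram is a chain of 4 nodes with a double edge at one end; the terminal node there is the unique short simple root (B_4). One simple-root ordering that puts it in standard form is (alpha_4, alpha_2, alpha_3, alpha_1). So the algebra is type B_4, i.e. so(9).

B4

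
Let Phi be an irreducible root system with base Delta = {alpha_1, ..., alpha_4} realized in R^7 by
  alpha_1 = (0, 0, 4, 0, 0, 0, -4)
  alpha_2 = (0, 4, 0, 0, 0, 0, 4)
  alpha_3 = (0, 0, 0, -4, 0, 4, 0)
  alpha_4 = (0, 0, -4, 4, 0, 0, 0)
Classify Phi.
A4

Compute the Cartan integers a_ij = 2(alpha_i, alpha_j)/(alpha_j, alpha_j); the resulting 4x4 Cartan matrix is
[[2, -1, 0, -1], [-1, 2, 0, 0], [0, 0, 2, -1], [-1, 0, -1, 2]].
All simple roots have the same length, so the diagram is simply laced. The associated Dynkin diagram is a chain of 4 nodes with single edges (A_4), so the type is A_4 (the algebra sl(5)).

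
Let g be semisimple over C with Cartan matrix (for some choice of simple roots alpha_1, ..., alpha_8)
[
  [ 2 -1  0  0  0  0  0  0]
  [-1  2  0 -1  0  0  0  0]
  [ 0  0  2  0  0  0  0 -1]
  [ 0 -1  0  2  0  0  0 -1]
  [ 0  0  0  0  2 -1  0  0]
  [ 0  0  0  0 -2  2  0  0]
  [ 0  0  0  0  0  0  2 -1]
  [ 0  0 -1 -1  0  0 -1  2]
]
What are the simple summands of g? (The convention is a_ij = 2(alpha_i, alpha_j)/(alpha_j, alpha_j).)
type B_2 ⊕ type D_6

The diagram associated to this matrix has two connected components: the simple roots {alpha_5, alpha_6} form a chain of 2 nodes with a double edge at one end; the terminal node there is the unique short simple root (B_2), and {alpha_1, alpha_2, alpha_3, alpha_4, alpha_7, alpha_8} form a chain of 4 nodes with a fork of two nodes at one end (D_6). A semisimple Lie algebra decomposes uniquely as the direct sum of simple ideals, one per connected component of its Dynkin diagram, so g ≅ B_2 ⊕ D_6 (dimension 10 + 66 = 76).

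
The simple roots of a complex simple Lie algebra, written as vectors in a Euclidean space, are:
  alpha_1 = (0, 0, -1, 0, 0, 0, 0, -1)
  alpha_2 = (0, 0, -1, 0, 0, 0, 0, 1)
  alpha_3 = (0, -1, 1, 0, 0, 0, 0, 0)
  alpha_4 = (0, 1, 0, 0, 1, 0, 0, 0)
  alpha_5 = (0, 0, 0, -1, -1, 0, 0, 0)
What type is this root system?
Compute the Cartan integers a_ij = 2(alpha_i, alpha_j)/(alpha_j, alpha_j); the resulting 5x5 Cartan matrix is
[[2, 0, -1, 0, 0], [0, 2, -1, 0, 0], [-1, -1, 2, -1, 0], [0, 0, -1, 2, -1], [0, 0, 0, -1, 2]].
All simple roots have the same length, so the diagram is simply laced. The associated Dynkin diagram is a chain of 3 nodes with a fork of two nodes at one end (D_5), so the type is D_5 (the algebra so(10)).

D5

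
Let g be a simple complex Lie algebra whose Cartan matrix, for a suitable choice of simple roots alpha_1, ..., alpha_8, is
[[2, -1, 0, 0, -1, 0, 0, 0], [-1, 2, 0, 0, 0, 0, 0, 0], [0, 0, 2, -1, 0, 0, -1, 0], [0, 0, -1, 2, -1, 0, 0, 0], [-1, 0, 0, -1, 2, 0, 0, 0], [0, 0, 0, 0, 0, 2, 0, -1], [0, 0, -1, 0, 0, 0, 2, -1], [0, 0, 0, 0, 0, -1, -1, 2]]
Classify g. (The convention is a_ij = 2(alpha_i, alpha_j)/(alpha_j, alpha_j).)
type A_8

The matrix has rank 8 with 2's on the diagonal. Reading the off-diagonal entries as Dynkin edges (a single edge where a_ij = a_ji = -1; a double or triple edge where a_ij * a_ji = 2 or 3), the diagram is a chain of 8 nodes with single edges (A_8). One simple-root ordering that puts it in standard form is (alpha_2, alpha_1, alpha_5, alpha_4, alpha_3, alpha_7, alpha_8, alpha_6). So the algebra is type A_8, i.e. sl(9).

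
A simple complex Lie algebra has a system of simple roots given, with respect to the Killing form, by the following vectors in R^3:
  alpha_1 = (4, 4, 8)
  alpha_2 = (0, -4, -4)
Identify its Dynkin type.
Compute the Cartan integers a_ij = 2(alpha_i, alpha_j)/(alpha_j, alpha_j); the resulting 2x2 Cartan matrix is
[[2, -3], [-1, 2]].
The roots have two lengths (squared-length ratio 3:1); the short ones are alpha_{2}. The associated Dynkin diagram is two nodes joined by a triple edge (G_2), so the type is G_2.

G_2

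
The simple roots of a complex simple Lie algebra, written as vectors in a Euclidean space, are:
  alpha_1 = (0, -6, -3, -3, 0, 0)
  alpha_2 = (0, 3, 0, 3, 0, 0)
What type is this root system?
type G_2

Compute the Cartan integers a_ij = 2(alpha_i, alpha_j)/(alpha_j, alpha_j); the resulting 2x2 Cartan matrix is
[[2, -3], [-1, 2]].
The roots have two lengths (squared-length ratio 3:1); the short ones are alpha_{2}. The associated Dynkin diagram is two nodes joined by a triple edge (G_2), so the type is G_2.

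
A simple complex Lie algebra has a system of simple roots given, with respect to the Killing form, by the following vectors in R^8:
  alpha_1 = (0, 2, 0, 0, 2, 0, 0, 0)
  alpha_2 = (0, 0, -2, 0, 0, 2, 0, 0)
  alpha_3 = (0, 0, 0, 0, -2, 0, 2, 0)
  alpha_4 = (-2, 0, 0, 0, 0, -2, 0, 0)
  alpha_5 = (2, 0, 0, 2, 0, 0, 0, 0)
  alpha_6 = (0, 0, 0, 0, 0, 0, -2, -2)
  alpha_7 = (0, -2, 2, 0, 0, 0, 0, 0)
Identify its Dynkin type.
Compute the Cartan integers a_ij = 2(alpha_i, alpha_j)/(alpha_j, alpha_j); the resulting 7x7 Cartan matrix is
[[2, 0, -1, 0, 0, 0, -1], [0, 2, 0, -1, 0, 0, -1], [-1, 0, 2, 0, 0, -1, 0], [0, -1, 0, 2, -1, 0, 0], [0, 0, 0, -1, 2, 0, 0], [0, 0, -1, 0, 0, 2, 0], [-1, -1, 0, 0, 0, 0, 2]].
All simple roots have the same length, so the diagram is simply laced. The associated Dynkin diagram is a chain of 7 nodes with single edges (A_7), so the type is A_7 (the algebra sl(8)).

A_7 (sl(8))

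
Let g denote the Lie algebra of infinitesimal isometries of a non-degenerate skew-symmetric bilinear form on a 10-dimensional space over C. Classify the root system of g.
This is sp(10), which has dimension 10(10+1)/2 = 55 and rank 10/2 = 5. In the classification of classical Lie algebras, the symplectic algebra sp(2n) has type C_n; here n = 5, so the Dynkin diagram is a chain of 5 nodes with a double edge at one end; the terminal node there is the unique long simple root (C_5). Hence the type is C_5.

type C_5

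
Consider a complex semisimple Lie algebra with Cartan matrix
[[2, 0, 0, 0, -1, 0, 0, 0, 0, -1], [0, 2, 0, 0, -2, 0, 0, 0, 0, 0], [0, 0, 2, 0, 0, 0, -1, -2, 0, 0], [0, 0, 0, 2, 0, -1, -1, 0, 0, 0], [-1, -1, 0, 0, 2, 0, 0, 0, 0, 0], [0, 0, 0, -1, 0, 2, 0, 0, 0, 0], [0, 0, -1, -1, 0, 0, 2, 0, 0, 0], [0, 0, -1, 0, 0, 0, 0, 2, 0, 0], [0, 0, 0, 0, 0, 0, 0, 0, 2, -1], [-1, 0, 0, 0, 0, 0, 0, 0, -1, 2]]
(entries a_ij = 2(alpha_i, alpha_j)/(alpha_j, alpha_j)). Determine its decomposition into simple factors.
The diagram associated to this matrix has two connected components: the simple roots {alpha_3, alpha_4, alpha_6, alpha_7, alpha_8} form a chain of 5 nodes with a double edge at one end; the terminal node there is the unique short simple root (B_5), and {alpha_1, alpha_2, alpha_5, alpha_9, alpha_10} form a chain of 5 nodes with a double edge at one end; the terminal node there is the unique long simple root (C_5). A semisimple Lie algebra decomposes uniquely as the direct sum of simple ideals, one per connected component of its Dynkin diagram, so g ≅ B_5 ⊕ C_5 (dimension 55 + 55 = 110).

B5 ⊕ C5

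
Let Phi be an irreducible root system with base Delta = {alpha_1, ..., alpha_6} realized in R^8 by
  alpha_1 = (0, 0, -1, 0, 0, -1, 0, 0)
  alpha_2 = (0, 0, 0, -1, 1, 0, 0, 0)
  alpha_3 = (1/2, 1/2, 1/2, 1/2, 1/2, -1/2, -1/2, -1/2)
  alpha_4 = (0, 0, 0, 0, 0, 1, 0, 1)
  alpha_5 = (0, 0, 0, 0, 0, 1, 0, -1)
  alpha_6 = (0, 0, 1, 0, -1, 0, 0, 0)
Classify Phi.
E6

Compute the Cartan integers a_ij = 2(alpha_i, alpha_j)/(alpha_j, alpha_j); the resulting 6x6 Cartan matrix is
[[2, 0, 0, -1, -1, -1], [0, 2, 0, 0, 0, -1], [0, 0, 2, -1, 0, 0], [-1, 0, -1, 2, 0, 0], [-1, 0, 0, 0, 2, 0], [-1, -1, 0, 0, 0, 2]].
All simple roots have the same length, so the diagram is simply laced. The associated Dynkin diagram is a chain of 5 nodes with one extra node attached to the third node from one end (E_6), so the type is E_6.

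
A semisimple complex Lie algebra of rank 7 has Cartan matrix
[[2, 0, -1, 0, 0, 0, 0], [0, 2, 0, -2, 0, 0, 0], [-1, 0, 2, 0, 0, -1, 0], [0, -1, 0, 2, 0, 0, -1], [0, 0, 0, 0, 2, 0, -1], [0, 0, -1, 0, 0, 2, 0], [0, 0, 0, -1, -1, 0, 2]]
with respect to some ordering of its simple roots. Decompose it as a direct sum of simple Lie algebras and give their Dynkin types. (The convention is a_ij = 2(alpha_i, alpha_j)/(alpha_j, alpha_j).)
A3 + C4

The diagram associated to this matrix has two connected components: the simple roots {alpha_1, alpha_3, alpha_6} form a chain of 3 nodes with single edges (A_3), and {alpha_2, alpha_4, alpha_5, alpha_7} form a chain of 4 nodes with a double edge at one end; the terminal node there is the unique long simple root (C_4). A semisimple Lie algebra decomposes uniquely as the direct sum of simple ideals, one per connected component of its Dynkin diagram, so g ≅ A_3 ⊕ C_4 (dimension 15 + 36 = 51).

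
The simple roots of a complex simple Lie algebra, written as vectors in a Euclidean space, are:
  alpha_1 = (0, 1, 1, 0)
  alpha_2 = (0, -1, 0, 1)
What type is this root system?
Compute the Cartan integers a_ij = 2(alpha_i, alpha_j)/(alpha_j, alpha_j); the resulting 2x2 Cartan matrix is
[[2, -1], [-1, 2]].
All simple roots have the same length, so the diagram is simply laced. The associated Dynkin diagram is a chain of 2 nodes with single edges (A_2), so the type is A_2 (the algebra sl(3)).

type A_2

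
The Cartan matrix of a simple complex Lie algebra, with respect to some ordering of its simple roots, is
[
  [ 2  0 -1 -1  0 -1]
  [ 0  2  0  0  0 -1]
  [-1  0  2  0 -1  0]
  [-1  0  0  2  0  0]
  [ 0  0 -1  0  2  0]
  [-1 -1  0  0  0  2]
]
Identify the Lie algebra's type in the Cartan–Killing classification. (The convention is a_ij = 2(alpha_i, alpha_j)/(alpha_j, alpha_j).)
The matrix has rank 6 with 2's on the diagonal. Reading the off-diagonal entries as Dynkin edges (a single edge where a_ij = a_ji = -1; a double or triple edge where a_ij * a_ji = 2 or 3), the diagram is a chain of 5 nodes with one extra node attached to the third node from one end (E_6). One simple-root ordering that puts it in standard form is (alpha_5, alpha_4, alpha_3, alpha_1, alpha_6, alpha_2). So the algebra is type E_6.

type E_6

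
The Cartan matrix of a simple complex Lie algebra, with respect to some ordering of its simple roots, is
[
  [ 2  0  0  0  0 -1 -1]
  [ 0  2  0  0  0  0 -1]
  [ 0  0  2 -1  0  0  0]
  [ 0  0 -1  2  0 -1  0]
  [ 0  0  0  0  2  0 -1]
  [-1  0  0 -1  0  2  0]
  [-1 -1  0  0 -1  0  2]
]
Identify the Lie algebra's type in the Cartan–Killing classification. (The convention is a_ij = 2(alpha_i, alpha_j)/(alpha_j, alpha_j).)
The matrix has rank 7 with 2's on the diagonal. Reading the off-diagonal entries as Dynkin edges (a single edge where a_ij = a_ji = -1; a double or triple edge where a_ij * a_ji = 2 or 3), the diagram is a chain of 5 nodes with a fork of two nodes at one end (D_7). One simple-root ordering that puts it in standard form is (alpha_3, alpha_4, alpha_6, alpha_1, alpha_7, alpha_5, alpha_2). So the algebra is type D_7, i.e. so(14).

type D_7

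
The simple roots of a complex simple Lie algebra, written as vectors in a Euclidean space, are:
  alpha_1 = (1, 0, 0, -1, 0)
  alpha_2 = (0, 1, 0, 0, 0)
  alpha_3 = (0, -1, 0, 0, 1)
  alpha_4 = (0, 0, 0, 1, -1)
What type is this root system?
Compute the Cartan integers a_ij = 2(alpha_i, alpha_j)/(alpha_j, alpha_j); the resulting 4x4 Cartan matrix is
[[2, 0, 0, -1], [0, 2, -1, 0], [0, -2, 2, -1], [-1, 0, -1, 2]].
The roots have two lengths (squared-length ratio 2:1); the short ones are alpha_{2}. The associated Dynkin diagram is a chain of 4 nodes with a double edge at one end; the terminal node there is the unique short simple root (B_4), so the type is B_4 (the algebra so(9)).

B4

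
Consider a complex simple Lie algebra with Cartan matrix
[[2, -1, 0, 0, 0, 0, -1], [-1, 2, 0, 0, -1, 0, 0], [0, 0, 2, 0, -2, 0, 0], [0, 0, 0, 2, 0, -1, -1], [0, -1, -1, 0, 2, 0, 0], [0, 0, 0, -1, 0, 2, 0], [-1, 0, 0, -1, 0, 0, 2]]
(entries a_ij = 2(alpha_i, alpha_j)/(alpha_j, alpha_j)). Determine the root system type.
C7

The matrix has rank 7 with 2's on the diagonal. Reading the off-diagonal entries as Dynkin edges (a single edge where a_ij = a_ji = -1; a double or triple edge where a_ij * a_ji = 2 or 3), the diagram is a chain of 7 nodes with a double edge at one end; the terminal node there is the unique long simple root (C_7). One simple-root ordering that puts it in standard form is (alpha_6, alpha_4, alpha_7, alpha_1, alpha_2, alpha_5, alpha_3). So the algebra is type C_7, i.e. sp(14).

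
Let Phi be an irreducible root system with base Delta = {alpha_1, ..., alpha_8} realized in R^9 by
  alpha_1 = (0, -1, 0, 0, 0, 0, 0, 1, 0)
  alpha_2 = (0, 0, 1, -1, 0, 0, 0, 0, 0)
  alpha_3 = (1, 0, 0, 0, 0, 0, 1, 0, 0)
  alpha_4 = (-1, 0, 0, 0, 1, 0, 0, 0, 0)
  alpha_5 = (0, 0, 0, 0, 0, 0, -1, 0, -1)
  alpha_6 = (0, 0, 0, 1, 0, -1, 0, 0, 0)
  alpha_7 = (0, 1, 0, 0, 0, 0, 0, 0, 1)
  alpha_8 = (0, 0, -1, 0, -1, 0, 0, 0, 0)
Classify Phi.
type A_8

Compute the Cartan integers a_ij = 2(alpha_i, alpha_j)/(alpha_j, alpha_j); the resulting 8x8 Cartan matrix is
[[2, 0, 0, 0, 0, 0, -1, 0], [0, 2, 0, 0, 0, -1, 0, -1], [0, 0, 2, -1, -1, 0, 0, 0], [0, 0, -1, 2, 0, 0, 0, -1], [0, 0, -1, 0, 2, 0, -1, 0], [0, -1, 0, 0, 0, 2, 0, 0], [-1, 0, 0, 0, -1, 0, 2, 0], [0, -1, 0, -1, 0, 0, 0, 2]].
All simple roots have the same length, so the diagram is simply laced. The associated Dynkin diagram is a chain of 8 nodes with single edges (A_8), so the type is A_8 (the algebra sl(9)).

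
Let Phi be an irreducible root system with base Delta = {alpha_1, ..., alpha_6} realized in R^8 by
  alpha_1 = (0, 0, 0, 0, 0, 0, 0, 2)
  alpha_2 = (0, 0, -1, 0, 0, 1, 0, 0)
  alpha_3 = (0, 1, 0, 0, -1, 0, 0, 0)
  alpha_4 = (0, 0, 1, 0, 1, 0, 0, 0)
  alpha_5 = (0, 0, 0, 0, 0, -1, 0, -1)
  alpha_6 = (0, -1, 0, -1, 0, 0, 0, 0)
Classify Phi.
Compute the Cartan integers a_ij = 2(alpha_i, alpha_j)/(alpha_j, alpha_j); the resulting 6x6 Cartan matrix is
[[2, 0, 0, 0, -2, 0], [0, 2, 0, -1, -1, 0], [0, 0, 2, -1, 0, -1], [0, -1, -1, 2, 0, 0], [-1, -1, 0, 0, 2, 0], [0, 0, -1, 0, 0, 2]].
The roots have two lengths (squared-length ratio 2:1); the short ones are alpha_{2,3,4,5,6}. The associated Dynkin diagram is a chain of 6 nodes with a double edge at one end; the terminal node there is the unique long simple root (C_6), so the type is C_6 (the algebra sp(12)).

C_6 (sp(12))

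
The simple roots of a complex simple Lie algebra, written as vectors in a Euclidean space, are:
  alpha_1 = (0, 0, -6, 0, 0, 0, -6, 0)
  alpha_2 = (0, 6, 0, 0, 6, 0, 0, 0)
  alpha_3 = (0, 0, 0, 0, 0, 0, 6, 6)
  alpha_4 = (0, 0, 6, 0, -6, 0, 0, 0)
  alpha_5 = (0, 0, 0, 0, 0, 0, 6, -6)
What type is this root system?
D_5

Compute the Cartan integers a_ij = 2(alpha_i, alpha_j)/(alpha_j, alpha_j); the resulting 5x5 Cartan matrix is
[[2, 0, -1, -1, -1], [0, 2, 0, -1, 0], [-1, 0, 2, 0, 0], [-1, -1, 0, 2, 0], [-1, 0, 0, 0, 2]].
All simple roots have the same length, so the diagram is simply laced. The associated Dynkin diagram is a chain of 3 nodes with a fork of two nodes at one end (D_5), so the type is D_5 (the algebra so(10)).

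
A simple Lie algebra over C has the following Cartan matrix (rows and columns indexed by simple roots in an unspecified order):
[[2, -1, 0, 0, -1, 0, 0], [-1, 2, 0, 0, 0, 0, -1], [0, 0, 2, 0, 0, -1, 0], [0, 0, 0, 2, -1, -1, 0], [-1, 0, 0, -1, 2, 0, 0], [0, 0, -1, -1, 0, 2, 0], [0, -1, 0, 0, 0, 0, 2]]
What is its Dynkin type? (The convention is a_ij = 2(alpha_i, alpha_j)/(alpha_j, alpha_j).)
The matrix has rank 7 with 2's on the diagonal. Reading the off-diagonal entries as Dynkin edges (a single edge where a_ij = a_ji = -1; a double or triple edge where a_ij * a_ji = 2 or 3), the diagram is a chain of 7 nodes with single edges (A_7). One simple-root ordering that puts it in standard form is (alpha_3, alpha_6, alpha_4, alpha_5, alpha_1, alpha_2, alpha_7). So the algebra is type A_7, i.e. sl(8).

type A_7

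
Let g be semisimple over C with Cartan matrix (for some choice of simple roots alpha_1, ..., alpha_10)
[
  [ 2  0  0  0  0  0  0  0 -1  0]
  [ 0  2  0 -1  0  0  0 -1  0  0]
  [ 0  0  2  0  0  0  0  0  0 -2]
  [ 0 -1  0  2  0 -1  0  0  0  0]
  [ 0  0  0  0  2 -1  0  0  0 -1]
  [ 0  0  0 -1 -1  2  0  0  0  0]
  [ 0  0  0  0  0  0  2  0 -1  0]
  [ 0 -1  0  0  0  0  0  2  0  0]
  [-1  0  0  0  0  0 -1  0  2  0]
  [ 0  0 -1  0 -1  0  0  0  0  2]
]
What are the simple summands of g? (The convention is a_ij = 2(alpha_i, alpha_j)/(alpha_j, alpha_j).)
The diagram associated to this matrix has two connected components: the simple roots {alpha_1, alpha_7, alpha_9} form a chain of 3 nodes with single edges (A_3), and {alpha_2, alpha_3, alpha_4, alpha_5, alpha_6, alpha_8, alpha_10} form a chain of 7 nodes with a double edge at one end; the terminal node there is the unique long simple root (C_7). A semisimple Lie algebra decomposes uniquely as the direct sum of simple ideals, one per connected component of its Dynkin diagram, so g ≅ A_3 ⊕ C_7 (dimension 15 + 105 = 120).

A_3 (sl(4)) + C_7 (sp(14))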